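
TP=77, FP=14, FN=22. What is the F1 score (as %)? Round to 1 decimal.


Precision = TP / (TP + FP) = 77 / 91 = 0.8462
Recall = TP / (TP + FN) = 77 / 99 = 0.7778
F1 = 2 * P * R / (P + R)
= 2 * 0.8462 * 0.7778 / (0.8462 + 0.7778)
= 1.3162 / 1.6239
= 0.8105
As percentage: 81.1%

81.1


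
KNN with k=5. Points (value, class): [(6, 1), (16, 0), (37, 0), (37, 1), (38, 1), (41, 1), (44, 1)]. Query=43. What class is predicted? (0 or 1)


Distances from query 43:
Point 44 (class 1): distance = 1
Point 41 (class 1): distance = 2
Point 38 (class 1): distance = 5
Point 37 (class 0): distance = 6
Point 37 (class 1): distance = 6
K=5 nearest neighbors: classes = [1, 1, 1, 0, 1]
Votes for class 1: 4 / 5
Majority vote => class 1

1


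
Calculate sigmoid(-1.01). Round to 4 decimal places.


sigmoid(z) = 1 / (1 + exp(-z))
exp(-(-1.01)) = exp(1.01) = 2.7456
1 + 2.7456 = 3.7456
1 / 3.7456 = 0.2670

0.2670


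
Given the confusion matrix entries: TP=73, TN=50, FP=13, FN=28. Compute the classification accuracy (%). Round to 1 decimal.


Accuracy = (TP + TN) / (TP + TN + FP + FN) * 100
= (73 + 50) / (73 + 50 + 13 + 28)
= 123 / 164
= 0.75
= 75.0%

75.0


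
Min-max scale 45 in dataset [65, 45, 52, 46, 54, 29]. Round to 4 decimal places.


Min = 29, Max = 65
Range = 65 - 29 = 36
Scaled = (x - min) / (max - min)
= (45 - 29) / 36
= 16 / 36
= 0.4444

0.4444


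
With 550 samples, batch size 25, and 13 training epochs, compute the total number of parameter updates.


Iterations per epoch = 550 / 25 = 22
Total updates = iterations_per_epoch * epochs
= 22 * 13
= 286

286


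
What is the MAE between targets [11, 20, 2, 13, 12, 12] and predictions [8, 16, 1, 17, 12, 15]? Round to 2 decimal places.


Absolute errors: [3, 4, 1, 4, 0, 3]
Sum of absolute errors = 15
MAE = 15 / 6 = 2.50

2.50


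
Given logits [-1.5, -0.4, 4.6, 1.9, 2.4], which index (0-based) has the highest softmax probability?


Softmax is a monotonic transformation, so it preserves the argmax.
We need to find the index of the maximum logit.
Index 0: -1.5
Index 1: -0.4
Index 2: 4.6
Index 3: 1.9
Index 4: 2.4
Maximum logit = 4.6 at index 2

2


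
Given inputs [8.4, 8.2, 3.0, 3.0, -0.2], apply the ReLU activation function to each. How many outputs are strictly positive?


ReLU(x) = max(0, x) for each element:
ReLU(8.4) = 8.4
ReLU(8.2) = 8.2
ReLU(3.0) = 3.0
ReLU(3.0) = 3.0
ReLU(-0.2) = 0
Active neurons (>0): 4

4


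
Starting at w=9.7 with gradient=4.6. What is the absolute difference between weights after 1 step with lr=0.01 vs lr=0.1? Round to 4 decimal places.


With lr=0.01: w_new = 9.7 - 0.01 * 4.6 = 9.654
With lr=0.1: w_new = 9.7 - 0.1 * 4.6 = 9.24
Absolute difference = |9.654 - 9.24|
= 0.4140

0.4140


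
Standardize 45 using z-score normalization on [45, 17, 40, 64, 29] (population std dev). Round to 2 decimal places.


Mean = (45 + 17 + 40 + 64 + 29) / 5 = 39.0
Variance = sum((x_i - mean)^2) / n = 249.2
Std = sqrt(249.2) = 15.7861
Z = (x - mean) / std
= (45 - 39.0) / 15.7861
= 6.0 / 15.7861
= 0.38

0.38


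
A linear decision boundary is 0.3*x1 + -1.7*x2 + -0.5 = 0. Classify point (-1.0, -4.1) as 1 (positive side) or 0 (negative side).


Compute 0.3 * -1.0 + -1.7 * -4.1 + -0.5
= -0.3 + 6.97 + -0.5
= 6.17
Since 6.17 >= 0, the point is on the positive side.

1


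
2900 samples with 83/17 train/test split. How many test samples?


Train samples = 2900 * 83% = 2407
Test samples = 2900 - 2407
= 493

493


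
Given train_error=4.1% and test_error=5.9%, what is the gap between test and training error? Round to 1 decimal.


Generalization gap = test_error - train_error
= 5.9 - 4.1
= 1.8%
A small gap suggests good generalization.

1.8


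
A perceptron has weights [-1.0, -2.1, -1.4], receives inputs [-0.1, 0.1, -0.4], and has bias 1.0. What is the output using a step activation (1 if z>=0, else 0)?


z = w . x + b
= -1.0*-0.1 + -2.1*0.1 + -1.4*-0.4 + 1.0
= 0.1 + -0.21 + 0.56 + 1.0
= 0.45 + 1.0
= 1.45
Since z = 1.45 >= 0, output = 1

1


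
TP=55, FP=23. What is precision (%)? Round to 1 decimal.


Precision = TP / (TP + FP) * 100
= 55 / (55 + 23)
= 55 / 78
= 0.7051
= 70.5%

70.5


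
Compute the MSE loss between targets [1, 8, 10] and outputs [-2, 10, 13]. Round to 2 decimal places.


Differences: [3, -2, -3]
Squared errors: [9, 4, 9]
Sum of squared errors = 22
MSE = 22 / 3 = 7.33

7.33


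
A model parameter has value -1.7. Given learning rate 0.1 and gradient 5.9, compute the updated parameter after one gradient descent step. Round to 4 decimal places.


w_new = w_old - lr * gradient
= -1.7 - 0.1 * 5.9
= -1.7 - (0.59)
= -2.2900

-2.2900


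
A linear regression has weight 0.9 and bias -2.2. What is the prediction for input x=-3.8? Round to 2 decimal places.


y = 0.9 * -3.8 + (-2.2)
= -3.42 + (-2.2)
= -5.62

-5.62


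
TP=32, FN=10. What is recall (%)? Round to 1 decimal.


Recall = TP / (TP + FN) * 100
= 32 / (32 + 10)
= 32 / 42
= 0.7619
= 76.2%

76.2


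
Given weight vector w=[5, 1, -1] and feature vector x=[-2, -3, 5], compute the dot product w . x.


Element-wise products:
5 * -2 = -10
1 * -3 = -3
-1 * 5 = -5
Sum = -10 + -3 + -5
= -18

-18


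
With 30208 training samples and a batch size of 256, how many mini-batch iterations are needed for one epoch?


Iterations per epoch = dataset_size / batch_size
= 30208 / 256
= 118

118


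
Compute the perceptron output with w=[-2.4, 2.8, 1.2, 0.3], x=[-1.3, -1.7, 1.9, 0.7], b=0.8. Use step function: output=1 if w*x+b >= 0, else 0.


z = w . x + b
= -2.4*-1.3 + 2.8*-1.7 + 1.2*1.9 + 0.3*0.7 + 0.8
= 3.12 + -4.76 + 2.28 + 0.21 + 0.8
= 0.85 + 0.8
= 1.65
Since z = 1.65 >= 0, output = 1

1


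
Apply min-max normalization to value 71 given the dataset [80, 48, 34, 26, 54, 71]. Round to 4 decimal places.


Min = 26, Max = 80
Range = 80 - 26 = 54
Scaled = (x - min) / (max - min)
= (71 - 26) / 54
= 45 / 54
= 0.8333

0.8333


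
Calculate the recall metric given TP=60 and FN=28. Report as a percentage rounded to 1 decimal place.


Recall = TP / (TP + FN) * 100
= 60 / (60 + 28)
= 60 / 88
= 0.6818
= 68.2%

68.2


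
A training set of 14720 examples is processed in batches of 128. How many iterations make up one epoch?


Iterations per epoch = dataset_size / batch_size
= 14720 / 128
= 115

115


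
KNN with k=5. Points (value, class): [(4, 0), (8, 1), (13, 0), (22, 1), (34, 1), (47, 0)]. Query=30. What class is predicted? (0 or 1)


Distances from query 30:
Point 34 (class 1): distance = 4
Point 22 (class 1): distance = 8
Point 13 (class 0): distance = 17
Point 47 (class 0): distance = 17
Point 8 (class 1): distance = 22
K=5 nearest neighbors: classes = [1, 1, 0, 0, 1]
Votes for class 1: 3 / 5
Majority vote => class 1

1


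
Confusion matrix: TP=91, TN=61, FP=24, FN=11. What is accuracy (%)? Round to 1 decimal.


Accuracy = (TP + TN) / (TP + TN + FP + FN) * 100
= (91 + 61) / (91 + 61 + 24 + 11)
= 152 / 187
= 0.8128
= 81.3%

81.3


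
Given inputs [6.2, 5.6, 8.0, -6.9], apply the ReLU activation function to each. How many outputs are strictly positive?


ReLU(x) = max(0, x) for each element:
ReLU(6.2) = 6.2
ReLU(5.6) = 5.6
ReLU(8.0) = 8.0
ReLU(-6.9) = 0
Active neurons (>0): 3

3


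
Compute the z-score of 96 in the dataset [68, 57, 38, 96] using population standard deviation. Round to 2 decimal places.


Mean = (68 + 57 + 38 + 96) / 4 = 64.75
Variance = sum((x_i - mean)^2) / n = 440.6875
Std = sqrt(440.6875) = 20.9926
Z = (x - mean) / std
= (96 - 64.75) / 20.9926
= 31.25 / 20.9926
= 1.49

1.49


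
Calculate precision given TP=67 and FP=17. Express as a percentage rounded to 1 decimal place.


Precision = TP / (TP + FP) * 100
= 67 / (67 + 17)
= 67 / 84
= 0.7976
= 79.8%

79.8


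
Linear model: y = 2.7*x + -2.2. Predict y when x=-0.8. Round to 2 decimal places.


y = 2.7 * -0.8 + (-2.2)
= -2.16 + (-2.2)
= -4.36

-4.36


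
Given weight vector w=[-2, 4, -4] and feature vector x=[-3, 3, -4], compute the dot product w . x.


Element-wise products:
-2 * -3 = 6
4 * 3 = 12
-4 * -4 = 16
Sum = 6 + 12 + 16
= 34

34


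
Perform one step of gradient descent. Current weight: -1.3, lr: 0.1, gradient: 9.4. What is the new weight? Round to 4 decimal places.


w_new = w_old - lr * gradient
= -1.3 - 0.1 * 9.4
= -1.3 - (0.94)
= -2.2400

-2.2400


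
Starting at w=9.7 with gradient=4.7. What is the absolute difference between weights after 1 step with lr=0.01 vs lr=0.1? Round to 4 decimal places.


With lr=0.01: w_new = 9.7 - 0.01 * 4.7 = 9.653
With lr=0.1: w_new = 9.7 - 0.1 * 4.7 = 9.23
Absolute difference = |9.653 - 9.23|
= 0.4230

0.4230


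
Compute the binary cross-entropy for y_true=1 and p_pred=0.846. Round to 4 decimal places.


For y=1: Loss = -log(p)
= -log(0.846)
= -(-0.1672)
= 0.1672

0.1672


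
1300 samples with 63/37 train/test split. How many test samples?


Train samples = 1300 * 63% = 819
Test samples = 1300 - 819
= 481

481


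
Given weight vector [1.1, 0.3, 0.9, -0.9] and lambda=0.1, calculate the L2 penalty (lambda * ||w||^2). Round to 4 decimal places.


Squaring each weight:
1.1^2 = 1.21
0.3^2 = 0.09
0.9^2 = 0.81
(-0.9)^2 = 0.81
Sum of squares = 2.92
Penalty = 0.1 * 2.92 = 0.2920

0.2920


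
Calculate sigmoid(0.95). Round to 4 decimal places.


sigmoid(z) = 1 / (1 + exp(-z))
exp(-(0.95)) = exp(-0.95) = 0.3867
1 + 0.3867 = 1.3867
1 / 1.3867 = 0.7211

0.7211


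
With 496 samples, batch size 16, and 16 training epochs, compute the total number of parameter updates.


Iterations per epoch = 496 / 16 = 31
Total updates = iterations_per_epoch * epochs
= 31 * 16
= 496

496


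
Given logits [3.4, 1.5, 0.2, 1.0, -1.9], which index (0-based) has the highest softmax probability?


Softmax is a monotonic transformation, so it preserves the argmax.
We need to find the index of the maximum logit.
Index 0: 3.4
Index 1: 1.5
Index 2: 0.2
Index 3: 1.0
Index 4: -1.9
Maximum logit = 3.4 at index 0

0


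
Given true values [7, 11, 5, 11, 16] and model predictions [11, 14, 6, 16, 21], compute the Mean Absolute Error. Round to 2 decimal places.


Absolute errors: [4, 3, 1, 5, 5]
Sum of absolute errors = 18
MAE = 18 / 5 = 3.60

3.60


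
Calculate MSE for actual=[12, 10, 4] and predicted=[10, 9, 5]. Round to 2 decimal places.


Differences: [2, 1, -1]
Squared errors: [4, 1, 1]
Sum of squared errors = 6
MSE = 6 / 3 = 2.00

2.00


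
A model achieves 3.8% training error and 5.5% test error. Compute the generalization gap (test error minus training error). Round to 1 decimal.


Generalization gap = test_error - train_error
= 5.5 - 3.8
= 1.7%
A small gap suggests good generalization.

1.7


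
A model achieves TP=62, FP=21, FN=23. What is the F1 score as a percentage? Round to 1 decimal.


Precision = TP / (TP + FP) = 62 / 83 = 0.747
Recall = TP / (TP + FN) = 62 / 85 = 0.7294
F1 = 2 * P * R / (P + R)
= 2 * 0.747 * 0.7294 / (0.747 + 0.7294)
= 1.0897 / 1.4764
= 0.7381
As percentage: 73.8%

73.8


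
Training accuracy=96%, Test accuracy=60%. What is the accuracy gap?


Gap = train_accuracy - test_accuracy
= 96 - 60
= 36%
This large gap strongly indicates overfitting.

36


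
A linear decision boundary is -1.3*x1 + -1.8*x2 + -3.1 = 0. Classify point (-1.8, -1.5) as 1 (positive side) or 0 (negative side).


Compute -1.3 * -1.8 + -1.8 * -1.5 + -3.1
= 2.34 + 2.7 + -3.1
= 1.94
Since 1.94 >= 0, the point is on the positive side.

1


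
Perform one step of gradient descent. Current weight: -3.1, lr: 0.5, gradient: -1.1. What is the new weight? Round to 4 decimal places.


w_new = w_old - lr * gradient
= -3.1 - 0.5 * -1.1
= -3.1 - (-0.55)
= -2.5500

-2.5500


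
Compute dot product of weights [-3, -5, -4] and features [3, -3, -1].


Element-wise products:
-3 * 3 = -9
-5 * -3 = 15
-4 * -1 = 4
Sum = -9 + 15 + 4
= 10

10


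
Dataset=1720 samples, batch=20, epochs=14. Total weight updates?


Iterations per epoch = 1720 / 20 = 86
Total updates = iterations_per_epoch * epochs
= 86 * 14
= 1204

1204


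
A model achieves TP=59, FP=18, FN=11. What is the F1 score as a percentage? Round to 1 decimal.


Precision = TP / (TP + FP) = 59 / 77 = 0.7662
Recall = TP / (TP + FN) = 59 / 70 = 0.8429
F1 = 2 * P * R / (P + R)
= 2 * 0.7662 * 0.8429 / (0.7662 + 0.8429)
= 1.2917 / 1.6091
= 0.8027
As percentage: 80.3%

80.3


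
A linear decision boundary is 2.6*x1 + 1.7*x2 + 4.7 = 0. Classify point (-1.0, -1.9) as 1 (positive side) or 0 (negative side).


Compute 2.6 * -1.0 + 1.7 * -1.9 + 4.7
= -2.6 + -3.23 + 4.7
= -1.13
Since -1.13 < 0, the point is on the negative side.

0


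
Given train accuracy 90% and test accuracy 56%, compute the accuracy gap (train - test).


Gap = train_accuracy - test_accuracy
= 90 - 56
= 34%
This large gap strongly indicates overfitting.

34


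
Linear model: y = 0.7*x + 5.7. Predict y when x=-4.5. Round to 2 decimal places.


y = 0.7 * -4.5 + (5.7)
= -3.15 + (5.7)
= 2.55

2.55


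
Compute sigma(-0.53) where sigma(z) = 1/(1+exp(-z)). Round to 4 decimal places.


sigmoid(z) = 1 / (1 + exp(-z))
exp(-(-0.53)) = exp(0.53) = 1.6989
1 + 1.6989 = 2.6989
1 / 2.6989 = 0.3705

0.3705


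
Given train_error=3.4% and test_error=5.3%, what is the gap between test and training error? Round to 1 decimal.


Generalization gap = test_error - train_error
= 5.3 - 3.4
= 1.9%
A small gap suggests good generalization.

1.9


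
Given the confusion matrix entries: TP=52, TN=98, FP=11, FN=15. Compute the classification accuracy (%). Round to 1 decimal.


Accuracy = (TP + TN) / (TP + TN + FP + FN) * 100
= (52 + 98) / (52 + 98 + 11 + 15)
= 150 / 176
= 0.8523
= 85.2%

85.2


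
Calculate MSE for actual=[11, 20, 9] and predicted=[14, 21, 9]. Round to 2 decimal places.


Differences: [-3, -1, 0]
Squared errors: [9, 1, 0]
Sum of squared errors = 10
MSE = 10 / 3 = 3.33

3.33


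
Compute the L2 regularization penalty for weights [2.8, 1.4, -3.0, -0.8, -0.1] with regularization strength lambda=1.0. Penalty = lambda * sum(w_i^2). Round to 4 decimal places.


Squaring each weight:
2.8^2 = 7.84
1.4^2 = 1.96
(-3.0)^2 = 9.0
(-0.8)^2 = 0.64
(-0.1)^2 = 0.01
Sum of squares = 19.45
Penalty = 1.0 * 19.45 = 19.4500

19.4500


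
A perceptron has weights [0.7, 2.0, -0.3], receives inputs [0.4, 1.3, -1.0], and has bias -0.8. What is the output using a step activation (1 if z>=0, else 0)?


z = w . x + b
= 0.7*0.4 + 2.0*1.3 + -0.3*-1.0 + -0.8
= 0.28 + 2.6 + 0.3 + -0.8
= 3.18 + -0.8
= 2.38
Since z = 2.38 >= 0, output = 1

1


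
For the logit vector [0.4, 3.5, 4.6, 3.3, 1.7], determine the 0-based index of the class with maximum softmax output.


Softmax is a monotonic transformation, so it preserves the argmax.
We need to find the index of the maximum logit.
Index 0: 0.4
Index 1: 3.5
Index 2: 4.6
Index 3: 3.3
Index 4: 1.7
Maximum logit = 4.6 at index 2

2


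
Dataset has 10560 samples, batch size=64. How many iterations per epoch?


Iterations per epoch = dataset_size / batch_size
= 10560 / 64
= 165

165


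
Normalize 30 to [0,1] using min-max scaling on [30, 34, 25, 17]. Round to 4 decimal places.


Min = 17, Max = 34
Range = 34 - 17 = 17
Scaled = (x - min) / (max - min)
= (30 - 17) / 17
= 13 / 17
= 0.7647

0.7647


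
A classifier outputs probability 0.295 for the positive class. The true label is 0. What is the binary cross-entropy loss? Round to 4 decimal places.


For y=0: Loss = -log(1-p)
= -log(1 - 0.295)
= -log(0.705)
= -(-0.3496)
= 0.3496

0.3496


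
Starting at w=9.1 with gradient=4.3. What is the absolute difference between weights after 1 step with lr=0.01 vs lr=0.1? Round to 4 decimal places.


With lr=0.01: w_new = 9.1 - 0.01 * 4.3 = 9.057
With lr=0.1: w_new = 9.1 - 0.1 * 4.3 = 8.67
Absolute difference = |9.057 - 8.67|
= 0.3870

0.3870


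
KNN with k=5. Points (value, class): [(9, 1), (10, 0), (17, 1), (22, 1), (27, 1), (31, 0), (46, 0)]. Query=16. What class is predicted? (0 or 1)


Distances from query 16:
Point 17 (class 1): distance = 1
Point 10 (class 0): distance = 6
Point 22 (class 1): distance = 6
Point 9 (class 1): distance = 7
Point 27 (class 1): distance = 11
K=5 nearest neighbors: classes = [1, 0, 1, 1, 1]
Votes for class 1: 4 / 5
Majority vote => class 1

1


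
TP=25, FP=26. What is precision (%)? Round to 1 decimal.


Precision = TP / (TP + FP) * 100
= 25 / (25 + 26)
= 25 / 51
= 0.4902
= 49.0%

49.0


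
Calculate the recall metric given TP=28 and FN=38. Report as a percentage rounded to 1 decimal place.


Recall = TP / (TP + FN) * 100
= 28 / (28 + 38)
= 28 / 66
= 0.4242
= 42.4%

42.4


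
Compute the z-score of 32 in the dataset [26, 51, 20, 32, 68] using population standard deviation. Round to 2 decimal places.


Mean = (26 + 51 + 20 + 32 + 68) / 5 = 39.4
Variance = sum((x_i - mean)^2) / n = 312.64
Std = sqrt(312.64) = 17.6816
Z = (x - mean) / std
= (32 - 39.4) / 17.6816
= -7.4 / 17.6816
= -0.42

-0.42


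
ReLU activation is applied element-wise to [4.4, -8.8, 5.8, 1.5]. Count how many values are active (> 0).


ReLU(x) = max(0, x) for each element:
ReLU(4.4) = 4.4
ReLU(-8.8) = 0
ReLU(5.8) = 5.8
ReLU(1.5) = 1.5
Active neurons (>0): 3

3


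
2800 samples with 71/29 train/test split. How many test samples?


Train samples = 2800 * 71% = 1988
Test samples = 2800 - 1988
= 812

812


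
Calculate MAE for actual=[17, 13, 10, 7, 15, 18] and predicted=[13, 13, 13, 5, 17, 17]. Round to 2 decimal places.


Absolute errors: [4, 0, 3, 2, 2, 1]
Sum of absolute errors = 12
MAE = 12 / 6 = 2.00

2.00


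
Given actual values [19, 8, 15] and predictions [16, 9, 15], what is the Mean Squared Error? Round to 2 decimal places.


Differences: [3, -1, 0]
Squared errors: [9, 1, 0]
Sum of squared errors = 10
MSE = 10 / 3 = 3.33

3.33


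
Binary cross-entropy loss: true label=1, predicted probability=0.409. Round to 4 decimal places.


For y=1: Loss = -log(p)
= -log(0.409)
= -(-0.894)
= 0.8940

0.8940


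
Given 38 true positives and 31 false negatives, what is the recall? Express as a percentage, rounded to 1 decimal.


Recall = TP / (TP + FN) * 100
= 38 / (38 + 31)
= 38 / 69
= 0.5507
= 55.1%

55.1


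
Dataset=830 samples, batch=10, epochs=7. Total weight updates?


Iterations per epoch = 830 / 10 = 83
Total updates = iterations_per_epoch * epochs
= 83 * 7
= 581

581


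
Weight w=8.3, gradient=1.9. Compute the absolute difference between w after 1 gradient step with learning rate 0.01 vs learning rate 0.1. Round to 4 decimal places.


With lr=0.01: w_new = 8.3 - 0.01 * 1.9 = 8.281
With lr=0.1: w_new = 8.3 - 0.1 * 1.9 = 8.11
Absolute difference = |8.281 - 8.11|
= 0.1710

0.1710


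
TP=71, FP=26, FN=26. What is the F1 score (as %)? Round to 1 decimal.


Precision = TP / (TP + FP) = 71 / 97 = 0.732
Recall = TP / (TP + FN) = 71 / 97 = 0.732
F1 = 2 * P * R / (P + R)
= 2 * 0.732 * 0.732 / (0.732 + 0.732)
= 1.0715 / 1.4639
= 0.732
As percentage: 73.2%

73.2


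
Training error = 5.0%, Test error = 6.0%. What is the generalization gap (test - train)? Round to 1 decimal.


Generalization gap = test_error - train_error
= 6.0 - 5.0
= 1.0%
A small gap suggests good generalization.

1.0


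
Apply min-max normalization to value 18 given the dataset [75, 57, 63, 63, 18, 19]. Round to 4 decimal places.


Min = 18, Max = 75
Range = 75 - 18 = 57
Scaled = (x - min) / (max - min)
= (18 - 18) / 57
= 0 / 57
= 0.0000

0.0000


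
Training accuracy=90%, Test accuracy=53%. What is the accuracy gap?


Gap = train_accuracy - test_accuracy
= 90 - 53
= 37%
This large gap strongly indicates overfitting.

37


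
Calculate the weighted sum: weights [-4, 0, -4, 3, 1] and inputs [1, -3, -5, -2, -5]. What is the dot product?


Element-wise products:
-4 * 1 = -4
0 * -3 = 0
-4 * -5 = 20
3 * -2 = -6
1 * -5 = -5
Sum = -4 + 0 + 20 + -6 + -5
= 5

5


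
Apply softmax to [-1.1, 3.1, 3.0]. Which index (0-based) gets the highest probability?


Softmax is a monotonic transformation, so it preserves the argmax.
We need to find the index of the maximum logit.
Index 0: -1.1
Index 1: 3.1
Index 2: 3.0
Maximum logit = 3.1 at index 1

1


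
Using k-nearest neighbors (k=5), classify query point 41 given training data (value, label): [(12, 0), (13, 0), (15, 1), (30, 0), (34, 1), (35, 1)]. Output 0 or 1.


Distances from query 41:
Point 35 (class 1): distance = 6
Point 34 (class 1): distance = 7
Point 30 (class 0): distance = 11
Point 15 (class 1): distance = 26
Point 13 (class 0): distance = 28
K=5 nearest neighbors: classes = [1, 1, 0, 1, 0]
Votes for class 1: 3 / 5
Majority vote => class 1

1


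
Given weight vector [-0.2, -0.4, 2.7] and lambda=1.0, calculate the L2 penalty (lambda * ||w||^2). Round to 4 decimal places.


Squaring each weight:
(-0.2)^2 = 0.04
(-0.4)^2 = 0.16
2.7^2 = 7.29
Sum of squares = 7.49
Penalty = 1.0 * 7.49 = 7.4900

7.4900


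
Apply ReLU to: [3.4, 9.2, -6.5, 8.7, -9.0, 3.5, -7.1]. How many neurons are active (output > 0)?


ReLU(x) = max(0, x) for each element:
ReLU(3.4) = 3.4
ReLU(9.2) = 9.2
ReLU(-6.5) = 0
ReLU(8.7) = 8.7
ReLU(-9.0) = 0
ReLU(3.5) = 3.5
ReLU(-7.1) = 0
Active neurons (>0): 4

4


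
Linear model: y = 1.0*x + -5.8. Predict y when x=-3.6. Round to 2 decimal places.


y = 1.0 * -3.6 + (-5.8)
= -3.6 + (-5.8)
= -9.40

-9.40


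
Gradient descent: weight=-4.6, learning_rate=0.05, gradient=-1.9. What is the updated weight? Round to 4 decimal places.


w_new = w_old - lr * gradient
= -4.6 - 0.05 * -1.9
= -4.6 - (-0.095)
= -4.5050

-4.5050


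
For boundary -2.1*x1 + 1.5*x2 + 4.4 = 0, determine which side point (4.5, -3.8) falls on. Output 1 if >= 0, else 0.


Compute -2.1 * 4.5 + 1.5 * -3.8 + 4.4
= -9.45 + -5.7 + 4.4
= -10.75
Since -10.75 < 0, the point is on the negative side.

0


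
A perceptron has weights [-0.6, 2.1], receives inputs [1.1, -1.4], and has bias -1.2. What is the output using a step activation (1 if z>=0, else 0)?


z = w . x + b
= -0.6*1.1 + 2.1*-1.4 + -1.2
= -0.66 + -2.94 + -1.2
= -3.6 + -1.2
= -4.8
Since z = -4.8 < 0, output = 0

0


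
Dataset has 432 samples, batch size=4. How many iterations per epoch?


Iterations per epoch = dataset_size / batch_size
= 432 / 4
= 108

108


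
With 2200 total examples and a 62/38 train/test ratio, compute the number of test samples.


Train samples = 2200 * 62% = 1364
Test samples = 2200 - 1364
= 836

836


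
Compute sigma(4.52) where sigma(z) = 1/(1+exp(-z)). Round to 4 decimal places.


sigmoid(z) = 1 / (1 + exp(-z))
exp(-(4.52)) = exp(-4.52) = 0.0109
1 + 0.0109 = 1.0109
1 / 1.0109 = 0.9892

0.9892


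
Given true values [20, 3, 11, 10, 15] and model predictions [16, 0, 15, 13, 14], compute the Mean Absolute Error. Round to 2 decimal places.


Absolute errors: [4, 3, 4, 3, 1]
Sum of absolute errors = 15
MAE = 15 / 5 = 3.00

3.00


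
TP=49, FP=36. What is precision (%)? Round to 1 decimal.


Precision = TP / (TP + FP) * 100
= 49 / (49 + 36)
= 49 / 85
= 0.5765
= 57.6%

57.6


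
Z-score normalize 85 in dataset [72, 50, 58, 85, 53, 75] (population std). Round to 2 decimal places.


Mean = (72 + 50 + 58 + 85 + 53 + 75) / 6 = 65.5
Variance = sum((x_i - mean)^2) / n = 160.9167
Std = sqrt(160.9167) = 12.6853
Z = (x - mean) / std
= (85 - 65.5) / 12.6853
= 19.5 / 12.6853
= 1.54

1.54


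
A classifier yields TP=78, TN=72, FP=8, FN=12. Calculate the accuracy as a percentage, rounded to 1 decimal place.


Accuracy = (TP + TN) / (TP + TN + FP + FN) * 100
= (78 + 72) / (78 + 72 + 8 + 12)
= 150 / 170
= 0.8824
= 88.2%

88.2


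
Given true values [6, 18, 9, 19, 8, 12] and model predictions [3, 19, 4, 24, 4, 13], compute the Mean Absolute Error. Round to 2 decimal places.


Absolute errors: [3, 1, 5, 5, 4, 1]
Sum of absolute errors = 19
MAE = 19 / 6 = 3.17

3.17


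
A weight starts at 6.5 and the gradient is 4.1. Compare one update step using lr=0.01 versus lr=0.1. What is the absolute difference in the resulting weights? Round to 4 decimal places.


With lr=0.01: w_new = 6.5 - 0.01 * 4.1 = 6.459
With lr=0.1: w_new = 6.5 - 0.1 * 4.1 = 6.09
Absolute difference = |6.459 - 6.09|
= 0.3690

0.3690


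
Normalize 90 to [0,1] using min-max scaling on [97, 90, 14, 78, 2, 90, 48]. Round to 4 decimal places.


Min = 2, Max = 97
Range = 97 - 2 = 95
Scaled = (x - min) / (max - min)
= (90 - 2) / 95
= 88 / 95
= 0.9263

0.9263


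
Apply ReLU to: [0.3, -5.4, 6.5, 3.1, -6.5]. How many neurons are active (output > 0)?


ReLU(x) = max(0, x) for each element:
ReLU(0.3) = 0.3
ReLU(-5.4) = 0
ReLU(6.5) = 6.5
ReLU(3.1) = 3.1
ReLU(-6.5) = 0
Active neurons (>0): 3

3


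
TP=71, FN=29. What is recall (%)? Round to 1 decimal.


Recall = TP / (TP + FN) * 100
= 71 / (71 + 29)
= 71 / 100
= 0.71
= 71.0%

71.0


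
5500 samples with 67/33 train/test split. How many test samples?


Train samples = 5500 * 67% = 3685
Test samples = 5500 - 3685
= 1815

1815


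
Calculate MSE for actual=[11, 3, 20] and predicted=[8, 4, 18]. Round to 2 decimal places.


Differences: [3, -1, 2]
Squared errors: [9, 1, 4]
Sum of squared errors = 14
MSE = 14 / 3 = 4.67

4.67


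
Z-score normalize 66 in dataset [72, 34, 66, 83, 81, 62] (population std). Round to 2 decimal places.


Mean = (72 + 34 + 66 + 83 + 81 + 62) / 6 = 66.3333
Variance = sum((x_i - mean)^2) / n = 264.8889
Std = sqrt(264.8889) = 16.2754
Z = (x - mean) / std
= (66 - 66.3333) / 16.2754
= -0.3333 / 16.2754
= -0.02

-0.02


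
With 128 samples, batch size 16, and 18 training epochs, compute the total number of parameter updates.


Iterations per epoch = 128 / 16 = 8
Total updates = iterations_per_epoch * epochs
= 8 * 18
= 144

144


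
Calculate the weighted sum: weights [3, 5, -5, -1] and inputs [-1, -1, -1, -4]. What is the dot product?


Element-wise products:
3 * -1 = -3
5 * -1 = -5
-5 * -1 = 5
-1 * -4 = 4
Sum = -3 + -5 + 5 + 4
= 1

1


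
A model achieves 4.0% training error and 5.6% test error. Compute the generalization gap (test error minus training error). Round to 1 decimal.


Generalization gap = test_error - train_error
= 5.6 - 4.0
= 1.6%
A small gap suggests good generalization.

1.6


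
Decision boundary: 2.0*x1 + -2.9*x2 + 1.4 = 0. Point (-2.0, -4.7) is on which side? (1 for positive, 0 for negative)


Compute 2.0 * -2.0 + -2.9 * -4.7 + 1.4
= -4.0 + 13.63 + 1.4
= 11.03
Since 11.03 >= 0, the point is on the positive side.

1


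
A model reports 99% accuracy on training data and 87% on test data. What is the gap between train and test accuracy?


Gap = train_accuracy - test_accuracy
= 99 - 87
= 12%
This gap suggests the model is overfitting.

12


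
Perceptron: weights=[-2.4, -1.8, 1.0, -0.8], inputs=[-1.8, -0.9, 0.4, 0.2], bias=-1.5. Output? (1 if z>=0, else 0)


z = w . x + b
= -2.4*-1.8 + -1.8*-0.9 + 1.0*0.4 + -0.8*0.2 + -1.5
= 4.32 + 1.62 + 0.4 + -0.16 + -1.5
= 6.18 + -1.5
= 4.68
Since z = 4.68 >= 0, output = 1

1


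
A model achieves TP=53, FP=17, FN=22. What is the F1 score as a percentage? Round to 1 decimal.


Precision = TP / (TP + FP) = 53 / 70 = 0.7571
Recall = TP / (TP + FN) = 53 / 75 = 0.7067
F1 = 2 * P * R / (P + R)
= 2 * 0.7571 * 0.7067 / (0.7571 + 0.7067)
= 1.0701 / 1.4638
= 0.731
As percentage: 73.1%

73.1


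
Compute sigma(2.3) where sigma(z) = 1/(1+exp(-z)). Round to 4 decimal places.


sigmoid(z) = 1 / (1 + exp(-z))
exp(-(2.3)) = exp(-2.3) = 0.1003
1 + 0.1003 = 1.1003
1 / 1.1003 = 0.9089

0.9089


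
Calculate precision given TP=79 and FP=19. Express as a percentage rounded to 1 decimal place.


Precision = TP / (TP + FP) * 100
= 79 / (79 + 19)
= 79 / 98
= 0.8061
= 80.6%

80.6


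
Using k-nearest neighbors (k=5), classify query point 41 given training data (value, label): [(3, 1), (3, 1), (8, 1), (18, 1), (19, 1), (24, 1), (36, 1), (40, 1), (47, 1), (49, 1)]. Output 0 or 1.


Distances from query 41:
Point 40 (class 1): distance = 1
Point 36 (class 1): distance = 5
Point 47 (class 1): distance = 6
Point 49 (class 1): distance = 8
Point 24 (class 1): distance = 17
K=5 nearest neighbors: classes = [1, 1, 1, 1, 1]
Votes for class 1: 5 / 5
Majority vote => class 1

1


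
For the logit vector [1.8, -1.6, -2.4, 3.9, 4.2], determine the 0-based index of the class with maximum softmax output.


Softmax is a monotonic transformation, so it preserves the argmax.
We need to find the index of the maximum logit.
Index 0: 1.8
Index 1: -1.6
Index 2: -2.4
Index 3: 3.9
Index 4: 4.2
Maximum logit = 4.2 at index 4

4


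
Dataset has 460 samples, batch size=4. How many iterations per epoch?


Iterations per epoch = dataset_size / batch_size
= 460 / 4
= 115

115


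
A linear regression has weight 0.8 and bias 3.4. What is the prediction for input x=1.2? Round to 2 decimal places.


y = 0.8 * 1.2 + (3.4)
= 0.96 + (3.4)
= 4.36

4.36


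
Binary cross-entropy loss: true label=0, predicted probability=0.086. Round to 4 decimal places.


For y=0: Loss = -log(1-p)
= -log(1 - 0.086)
= -log(0.914)
= -(-0.0899)
= 0.0899

0.0899


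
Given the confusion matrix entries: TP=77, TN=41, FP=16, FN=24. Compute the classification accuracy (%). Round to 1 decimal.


Accuracy = (TP + TN) / (TP + TN + FP + FN) * 100
= (77 + 41) / (77 + 41 + 16 + 24)
= 118 / 158
= 0.7468
= 74.7%

74.7


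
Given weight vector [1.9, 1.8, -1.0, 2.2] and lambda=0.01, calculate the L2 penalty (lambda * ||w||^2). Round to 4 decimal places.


Squaring each weight:
1.9^2 = 3.61
1.8^2 = 3.24
(-1.0)^2 = 1.0
2.2^2 = 4.84
Sum of squares = 12.69
Penalty = 0.01 * 12.69 = 0.1269

0.1269


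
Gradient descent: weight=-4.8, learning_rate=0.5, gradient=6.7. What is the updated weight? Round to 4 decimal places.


w_new = w_old - lr * gradient
= -4.8 - 0.5 * 6.7
= -4.8 - (3.35)
= -8.1500

-8.1500


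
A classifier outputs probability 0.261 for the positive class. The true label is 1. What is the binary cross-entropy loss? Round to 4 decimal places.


For y=1: Loss = -log(p)
= -log(0.261)
= -(-1.3432)
= 1.3432

1.3432


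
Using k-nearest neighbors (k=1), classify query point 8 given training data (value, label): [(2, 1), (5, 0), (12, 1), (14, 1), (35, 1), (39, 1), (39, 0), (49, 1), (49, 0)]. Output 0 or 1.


Distances from query 8:
Point 5 (class 0): distance = 3
K=1 nearest neighbors: classes = [0]
Votes for class 1: 0 / 1
Majority vote => class 0

0


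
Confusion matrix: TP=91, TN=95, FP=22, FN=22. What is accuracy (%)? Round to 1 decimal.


Accuracy = (TP + TN) / (TP + TN + FP + FN) * 100
= (91 + 95) / (91 + 95 + 22 + 22)
= 186 / 230
= 0.8087
= 80.9%

80.9


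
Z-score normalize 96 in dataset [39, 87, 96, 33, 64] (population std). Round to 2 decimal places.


Mean = (39 + 87 + 96 + 33 + 64) / 5 = 63.8
Variance = sum((x_i - mean)^2) / n = 627.76
Std = sqrt(627.76) = 25.0551
Z = (x - mean) / std
= (96 - 63.8) / 25.0551
= 32.2 / 25.0551
= 1.29

1.29


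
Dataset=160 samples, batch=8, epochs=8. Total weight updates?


Iterations per epoch = 160 / 8 = 20
Total updates = iterations_per_epoch * epochs
= 20 * 8
= 160

160


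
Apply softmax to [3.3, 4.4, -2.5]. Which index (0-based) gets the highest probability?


Softmax is a monotonic transformation, so it preserves the argmax.
We need to find the index of the maximum logit.
Index 0: 3.3
Index 1: 4.4
Index 2: -2.5
Maximum logit = 4.4 at index 1

1


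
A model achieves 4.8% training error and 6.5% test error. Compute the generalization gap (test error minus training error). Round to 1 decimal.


Generalization gap = test_error - train_error
= 6.5 - 4.8
= 1.7%
A small gap suggests good generalization.

1.7


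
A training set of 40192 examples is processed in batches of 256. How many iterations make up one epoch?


Iterations per epoch = dataset_size / batch_size
= 40192 / 256
= 157

157


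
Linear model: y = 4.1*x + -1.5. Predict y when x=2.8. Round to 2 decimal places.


y = 4.1 * 2.8 + (-1.5)
= 11.48 + (-1.5)
= 9.98

9.98


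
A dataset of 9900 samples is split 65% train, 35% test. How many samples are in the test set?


Train samples = 9900 * 65% = 6435
Test samples = 9900 - 6435
= 3465

3465


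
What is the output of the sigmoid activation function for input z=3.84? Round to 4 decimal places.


sigmoid(z) = 1 / (1 + exp(-z))
exp(-(3.84)) = exp(-3.84) = 0.0215
1 + 0.0215 = 1.0215
1 / 1.0215 = 0.9790

0.9790


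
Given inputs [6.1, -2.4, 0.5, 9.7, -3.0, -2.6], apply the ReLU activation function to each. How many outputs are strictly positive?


ReLU(x) = max(0, x) for each element:
ReLU(6.1) = 6.1
ReLU(-2.4) = 0
ReLU(0.5) = 0.5
ReLU(9.7) = 9.7
ReLU(-3.0) = 0
ReLU(-2.6) = 0
Active neurons (>0): 3

3


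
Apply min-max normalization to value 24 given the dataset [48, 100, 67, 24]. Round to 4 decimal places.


Min = 24, Max = 100
Range = 100 - 24 = 76
Scaled = (x - min) / (max - min)
= (24 - 24) / 76
= 0 / 76
= 0.0000

0.0000


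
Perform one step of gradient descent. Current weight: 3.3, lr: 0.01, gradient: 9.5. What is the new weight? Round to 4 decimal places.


w_new = w_old - lr * gradient
= 3.3 - 0.01 * 9.5
= 3.3 - (0.095)
= 3.2050

3.2050


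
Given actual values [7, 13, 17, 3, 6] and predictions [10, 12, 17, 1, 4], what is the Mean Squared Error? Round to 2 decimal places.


Differences: [-3, 1, 0, 2, 2]
Squared errors: [9, 1, 0, 4, 4]
Sum of squared errors = 18
MSE = 18 / 5 = 3.60

3.60


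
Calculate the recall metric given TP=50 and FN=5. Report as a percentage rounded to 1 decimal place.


Recall = TP / (TP + FN) * 100
= 50 / (50 + 5)
= 50 / 55
= 0.9091
= 90.9%

90.9


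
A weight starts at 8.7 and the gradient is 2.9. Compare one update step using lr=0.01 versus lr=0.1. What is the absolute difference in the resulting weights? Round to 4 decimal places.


With lr=0.01: w_new = 8.7 - 0.01 * 2.9 = 8.671
With lr=0.1: w_new = 8.7 - 0.1 * 2.9 = 8.41
Absolute difference = |8.671 - 8.41|
= 0.2610

0.2610


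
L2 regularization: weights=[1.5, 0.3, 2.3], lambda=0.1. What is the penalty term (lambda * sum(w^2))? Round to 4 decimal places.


Squaring each weight:
1.5^2 = 2.25
0.3^2 = 0.09
2.3^2 = 5.29
Sum of squares = 7.63
Penalty = 0.1 * 7.63 = 0.7630

0.7630


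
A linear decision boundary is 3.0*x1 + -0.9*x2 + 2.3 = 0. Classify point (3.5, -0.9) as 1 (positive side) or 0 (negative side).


Compute 3.0 * 3.5 + -0.9 * -0.9 + 2.3
= 10.5 + 0.81 + 2.3
= 13.61
Since 13.61 >= 0, the point is on the positive side.

1


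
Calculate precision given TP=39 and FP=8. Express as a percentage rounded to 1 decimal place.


Precision = TP / (TP + FP) * 100
= 39 / (39 + 8)
= 39 / 47
= 0.8298
= 83.0%

83.0


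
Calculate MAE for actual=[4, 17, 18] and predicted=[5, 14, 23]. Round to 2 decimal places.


Absolute errors: [1, 3, 5]
Sum of absolute errors = 9
MAE = 9 / 3 = 3.00

3.00


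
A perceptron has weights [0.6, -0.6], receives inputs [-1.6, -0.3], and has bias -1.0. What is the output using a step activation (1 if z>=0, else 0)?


z = w . x + b
= 0.6*-1.6 + -0.6*-0.3 + -1.0
= -0.96 + 0.18 + -1.0
= -0.78 + -1.0
= -1.78
Since z = -1.78 < 0, output = 0

0


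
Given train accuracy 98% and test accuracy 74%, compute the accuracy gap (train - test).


Gap = train_accuracy - test_accuracy
= 98 - 74
= 24%
This large gap strongly indicates overfitting.

24


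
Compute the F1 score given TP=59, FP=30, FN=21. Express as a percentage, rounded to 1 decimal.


Precision = TP / (TP + FP) = 59 / 89 = 0.6629
Recall = TP / (TP + FN) = 59 / 80 = 0.7375
F1 = 2 * P * R / (P + R)
= 2 * 0.6629 * 0.7375 / (0.6629 + 0.7375)
= 0.9778 / 1.4004
= 0.6982
As percentage: 69.8%

69.8


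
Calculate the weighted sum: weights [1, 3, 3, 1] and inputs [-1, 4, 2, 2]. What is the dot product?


Element-wise products:
1 * -1 = -1
3 * 4 = 12
3 * 2 = 6
1 * 2 = 2
Sum = -1 + 12 + 6 + 2
= 19

19


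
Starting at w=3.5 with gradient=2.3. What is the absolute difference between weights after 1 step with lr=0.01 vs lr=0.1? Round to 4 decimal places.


With lr=0.01: w_new = 3.5 - 0.01 * 2.3 = 3.477
With lr=0.1: w_new = 3.5 - 0.1 * 2.3 = 3.27
Absolute difference = |3.477 - 3.27|
= 0.2070

0.2070


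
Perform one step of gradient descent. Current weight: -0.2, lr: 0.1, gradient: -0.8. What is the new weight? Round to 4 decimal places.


w_new = w_old - lr * gradient
= -0.2 - 0.1 * -0.8
= -0.2 - (-0.08)
= -0.1200

-0.1200


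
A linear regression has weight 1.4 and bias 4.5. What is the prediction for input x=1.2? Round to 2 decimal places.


y = 1.4 * 1.2 + (4.5)
= 1.68 + (4.5)
= 6.18

6.18


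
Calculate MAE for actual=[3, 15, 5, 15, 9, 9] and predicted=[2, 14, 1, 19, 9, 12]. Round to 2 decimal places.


Absolute errors: [1, 1, 4, 4, 0, 3]
Sum of absolute errors = 13
MAE = 13 / 6 = 2.17

2.17


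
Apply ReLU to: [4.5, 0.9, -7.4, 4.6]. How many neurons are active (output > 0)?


ReLU(x) = max(0, x) for each element:
ReLU(4.5) = 4.5
ReLU(0.9) = 0.9
ReLU(-7.4) = 0
ReLU(4.6) = 4.6
Active neurons (>0): 3

3


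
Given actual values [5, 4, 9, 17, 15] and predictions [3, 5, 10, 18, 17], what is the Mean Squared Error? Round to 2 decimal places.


Differences: [2, -1, -1, -1, -2]
Squared errors: [4, 1, 1, 1, 4]
Sum of squared errors = 11
MSE = 11 / 5 = 2.20

2.20


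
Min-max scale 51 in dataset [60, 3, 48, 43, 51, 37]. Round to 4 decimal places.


Min = 3, Max = 60
Range = 60 - 3 = 57
Scaled = (x - min) / (max - min)
= (51 - 3) / 57
= 48 / 57
= 0.8421

0.8421


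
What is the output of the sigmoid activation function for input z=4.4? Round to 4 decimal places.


sigmoid(z) = 1 / (1 + exp(-z))
exp(-(4.4)) = exp(-4.4) = 0.0123
1 + 0.0123 = 1.0123
1 / 1.0123 = 0.9879

0.9879


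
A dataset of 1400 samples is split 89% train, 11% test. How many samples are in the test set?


Train samples = 1400 * 89% = 1246
Test samples = 1400 - 1246
= 154

154


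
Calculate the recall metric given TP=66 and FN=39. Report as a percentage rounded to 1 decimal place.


Recall = TP / (TP + FN) * 100
= 66 / (66 + 39)
= 66 / 105
= 0.6286
= 62.9%

62.9


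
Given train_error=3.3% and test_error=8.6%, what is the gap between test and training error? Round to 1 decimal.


Generalization gap = test_error - train_error
= 8.6 - 3.3
= 5.3%
A moderate gap.

5.3


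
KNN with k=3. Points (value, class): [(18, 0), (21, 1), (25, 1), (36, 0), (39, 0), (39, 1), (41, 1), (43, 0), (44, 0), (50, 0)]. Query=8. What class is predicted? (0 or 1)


Distances from query 8:
Point 18 (class 0): distance = 10
Point 21 (class 1): distance = 13
Point 25 (class 1): distance = 17
K=3 nearest neighbors: classes = [0, 1, 1]
Votes for class 1: 2 / 3
Majority vote => class 1

1


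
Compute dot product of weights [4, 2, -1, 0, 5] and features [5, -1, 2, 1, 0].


Element-wise products:
4 * 5 = 20
2 * -1 = -2
-1 * 2 = -2
0 * 1 = 0
5 * 0 = 0
Sum = 20 + -2 + -2 + 0 + 0
= 16

16


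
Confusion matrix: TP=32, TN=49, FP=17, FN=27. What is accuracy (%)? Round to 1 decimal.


Accuracy = (TP + TN) / (TP + TN + FP + FN) * 100
= (32 + 49) / (32 + 49 + 17 + 27)
= 81 / 125
= 0.648
= 64.8%

64.8


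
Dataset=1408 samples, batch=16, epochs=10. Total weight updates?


Iterations per epoch = 1408 / 16 = 88
Total updates = iterations_per_epoch * epochs
= 88 * 10
= 880

880


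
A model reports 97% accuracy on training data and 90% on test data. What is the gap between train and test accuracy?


Gap = train_accuracy - test_accuracy
= 97 - 90
= 7%
This moderate gap may indicate mild overfitting.

7


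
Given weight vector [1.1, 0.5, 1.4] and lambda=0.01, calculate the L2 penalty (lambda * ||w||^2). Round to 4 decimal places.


Squaring each weight:
1.1^2 = 1.21
0.5^2 = 0.25
1.4^2 = 1.96
Sum of squares = 3.42
Penalty = 0.01 * 3.42 = 0.0342

0.0342
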